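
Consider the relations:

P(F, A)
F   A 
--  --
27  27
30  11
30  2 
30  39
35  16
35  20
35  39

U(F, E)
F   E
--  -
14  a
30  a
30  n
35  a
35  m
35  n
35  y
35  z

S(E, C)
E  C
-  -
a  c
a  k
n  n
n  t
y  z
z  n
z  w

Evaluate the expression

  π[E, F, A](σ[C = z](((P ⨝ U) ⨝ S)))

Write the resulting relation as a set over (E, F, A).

Joining P and U on F yields {(30, 11, a), (30, 11, n), (30, 2, a), (30, 2, n), (30, 39, a), (30, 39, n), (35, 16, a), (35, 16, m), (35, 16, n), (35, 16, y), (35, 16, z), (35, 20, a), (35, 20, m), (35, 20, n), (35, 20, y), (35, 20, z), (35, 39, a), (35, 39, m), (35, 39, n), (35, 39, y), (35, 39, z)}.
Joining (P ⨝ U) and S on E yields {(30, 11, a, c), (30, 11, a, k), (30, 11, n, n), (30, 11, n, t), (30, 2, a, c), (30, 2, a, k), (30, 2, n, n), (30, 2, n, t), (30, 39, a, c), (30, 39, a, k), (30, 39, n, n), (30, 39, n, t), (35, 16, a, c), (35, 16, a, k), (35, 16, n, n), (35, 16, n, t), (35, 16, y, z), (35, 16, z, n), (35, 16, z, w), (35, 20, a, c), (35, 20, a, k), (35, 20, n, n), (35, 20, n, t), (35, 20, y, z), (35, 20, z, n), (35, 20, z, w), (35, 39, a, c), (35, 39, a, k), (35, 39, n, n), (35, 39, n, t), (35, 39, y, z), (35, 39, z, n), (35, 39, z, w)}.
σ[C = z]: keep tuples satisfying C = z → {(35, 16, y, z), (35, 20, y, z), (35, 39, y, z)}
Keep only column(s) E, F, A: {(y, 35, 16), (y, 35, 20), (y, 35, 39)}

{(y, 35, 16), (y, 35, 20), (y, 35, 39)}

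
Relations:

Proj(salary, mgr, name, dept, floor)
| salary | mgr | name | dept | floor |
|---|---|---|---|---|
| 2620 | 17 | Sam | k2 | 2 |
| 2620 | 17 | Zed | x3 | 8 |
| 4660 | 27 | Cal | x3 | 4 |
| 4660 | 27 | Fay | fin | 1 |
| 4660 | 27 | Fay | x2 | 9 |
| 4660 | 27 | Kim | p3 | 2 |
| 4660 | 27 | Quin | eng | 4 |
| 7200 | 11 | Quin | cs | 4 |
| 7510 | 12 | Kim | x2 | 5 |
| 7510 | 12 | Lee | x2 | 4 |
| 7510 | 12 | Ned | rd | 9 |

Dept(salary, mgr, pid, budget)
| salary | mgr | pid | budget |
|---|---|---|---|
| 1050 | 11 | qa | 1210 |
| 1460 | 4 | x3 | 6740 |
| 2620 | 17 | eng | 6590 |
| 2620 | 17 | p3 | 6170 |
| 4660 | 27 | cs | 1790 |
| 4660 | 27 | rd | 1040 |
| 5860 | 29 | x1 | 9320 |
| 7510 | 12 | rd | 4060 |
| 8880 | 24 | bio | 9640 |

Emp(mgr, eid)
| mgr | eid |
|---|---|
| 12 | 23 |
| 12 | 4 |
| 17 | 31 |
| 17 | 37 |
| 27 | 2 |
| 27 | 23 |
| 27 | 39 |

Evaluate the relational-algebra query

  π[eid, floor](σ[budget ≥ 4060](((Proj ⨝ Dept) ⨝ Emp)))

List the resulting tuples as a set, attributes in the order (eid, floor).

{(23, 4), (23, 5), (23, 9), (31, 2), (31, 8), (37, 2), (37, 8), (4, 4), (4, 5), (4, 9)}

Natural join on salary, mgr: {(2620, 17, Sam, k2, 2, eng, 6590), (2620, 17, Sam, k2, 2, p3, 6170), (2620, 17, Zed, x3, 8, eng, 6590), (2620, 17, Zed, x3, 8, p3, 6170), (4660, 27, Cal, x3, 4, cs, 1790), (4660, 27, Cal, x3, 4, rd, 1040), (4660, 27, Fay, fin, 1, cs, 1790), (4660, 27, Fay, fin, 1, rd, 1040), (4660, 27, Fay, x2, 9, cs, 1790), (4660, 27, Fay, x2, 9, rd, 1040), (4660, 27, Kim, p3, 2, cs, 1790), (4660, 27, Kim, p3, 2, rd, 1040), (4660, 27, Quin, eng, 4, cs, 1790), (4660, 27, Quin, eng, 4, rd, 1040), (7510, 12, Kim, x2, 5, rd, 4060), (7510, 12, Lee, x2, 4, rd, 4060), (7510, 12, Ned, rd, 9, rd, 4060)}
Natural join on mgr: {(2620, 17, Sam, k2, 2, eng, 6590, 31), (2620, 17, Sam, k2, 2, eng, 6590, 37), (2620, 17, Sam, k2, 2, p3, 6170, 31), (2620, 17, Sam, k2, 2, p3, 6170, 37), (2620, 17, Zed, x3, 8, eng, 6590, 31), (2620, 17, Zed, x3, 8, eng, 6590, 37), (2620, 17, Zed, x3, 8, p3, 6170, 31), (2620, 17, Zed, x3, 8, p3, 6170, 37), (4660, 27, Cal, x3, 4, cs, 1790, 2), (4660, 27, Cal, x3, 4, cs, 1790, 23), (4660, 27, Cal, x3, 4, cs, 1790, 39), (4660, 27, Cal, x3, 4, rd, 1040, 2), (4660, 27, Cal, x3, 4, rd, 1040, 23), (4660, 27, Cal, x3, 4, rd, 1040, 39), (4660, 27, Fay, fin, 1, cs, 1790, 2), (4660, 27, Fay, fin, 1, cs, 1790, 23), (4660, 27, Fay, fin, 1, cs, 1790, 39), (4660, 27, Fay, fin, 1, rd, 1040, 2), (4660, 27, Fay, fin, 1, rd, 1040, 23), (4660, 27, Fay, fin, 1, rd, 1040, 39), (4660, 27, Fay, x2, 9, cs, 1790, 2), (4660, 27, Fay, x2, 9, cs, 1790, 23), (4660, 27, Fay, x2, 9, cs, 1790, 39), (4660, 27, Fay, x2, 9, rd, 1040, 2), (4660, 27, Fay, x2, 9, rd, 1040, 23), (4660, 27, Fay, x2, 9, rd, 1040, 39), (4660, 27, Kim, p3, 2, cs, 1790, 2), (4660, 27, Kim, p3, 2, cs, 1790, 23), (4660, 27, Kim, p3, 2, cs, 1790, 39), (4660, 27, Kim, p3, 2, rd, 1040, 2), (4660, 27, Kim, p3, 2, rd, 1040, 23), (4660, 27, Kim, p3, 2, rd, 1040, 39), (4660, 27, Quin, eng, 4, cs, 1790, 2), (4660, 27, Quin, eng, 4, cs, 1790, 23), (4660, 27, Quin, eng, 4, cs, 1790, 39), (4660, 27, Quin, eng, 4, rd, 1040, 2), (4660, 27, Quin, eng, 4, rd, 1040, 23), (4660, 27, Quin, eng, 4, rd, 1040, 39), (7510, 12, Kim, x2, 5, rd, 4060, 23), (7510, 12, Kim, x2, 5, rd, 4060, 4), (7510, 12, Lee, x2, 4, rd, 4060, 23), (7510, 12, Lee, x2, 4, rd, 4060, 4), (7510, 12, Ned, rd, 9, rd, 4060, 23), (7510, 12, Ned, rd, 9, rd, 4060, 4)}
Selection budget ≥ 4060: {(2620, 17, Sam, k2, 2, eng, 6590, 31), (2620, 17, Sam, k2, 2, eng, 6590, 37), (2620, 17, Sam, k2, 2, p3, 6170, 31), (2620, 17, Sam, k2, 2, p3, 6170, 37), (2620, 17, Zed, x3, 8, eng, 6590, 31), (2620, 17, Zed, x3, 8, eng, 6590, 37), (2620, 17, Zed, x3, 8, p3, 6170, 31), (2620, 17, Zed, x3, 8, p3, 6170, 37), (7510, 12, Kim, x2, 5, rd, 4060, 23), (7510, 12, Kim, x2, 5, rd, 4060, 4), (7510, 12, Lee, x2, 4, rd, 4060, 23), (7510, 12, Lee, x2, 4, rd, 4060, 4), (7510, 12, Ned, rd, 9, rd, 4060, 23), (7510, 12, Ned, rd, 9, rd, 4060, 4)}
Keep only column(s) eid, floor (4 duplicate(s) eliminated): {(23, 4), (23, 5), (23, 9), (31, 2), (31, 8), (37, 2), (37, 8), (4, 4), (4, 5), (4, 9)}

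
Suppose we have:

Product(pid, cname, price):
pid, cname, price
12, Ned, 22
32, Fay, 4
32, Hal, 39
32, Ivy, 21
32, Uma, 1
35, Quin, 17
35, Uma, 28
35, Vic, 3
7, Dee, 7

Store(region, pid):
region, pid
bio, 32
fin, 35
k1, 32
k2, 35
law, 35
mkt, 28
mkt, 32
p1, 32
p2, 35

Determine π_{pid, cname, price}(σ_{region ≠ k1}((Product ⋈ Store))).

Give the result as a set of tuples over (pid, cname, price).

{(32, Fay, 4), (32, Hal, 39), (32, Ivy, 21), (32, Uma, 1), (35, Quin, 17), (35, Uma, 28), (35, Vic, 3)}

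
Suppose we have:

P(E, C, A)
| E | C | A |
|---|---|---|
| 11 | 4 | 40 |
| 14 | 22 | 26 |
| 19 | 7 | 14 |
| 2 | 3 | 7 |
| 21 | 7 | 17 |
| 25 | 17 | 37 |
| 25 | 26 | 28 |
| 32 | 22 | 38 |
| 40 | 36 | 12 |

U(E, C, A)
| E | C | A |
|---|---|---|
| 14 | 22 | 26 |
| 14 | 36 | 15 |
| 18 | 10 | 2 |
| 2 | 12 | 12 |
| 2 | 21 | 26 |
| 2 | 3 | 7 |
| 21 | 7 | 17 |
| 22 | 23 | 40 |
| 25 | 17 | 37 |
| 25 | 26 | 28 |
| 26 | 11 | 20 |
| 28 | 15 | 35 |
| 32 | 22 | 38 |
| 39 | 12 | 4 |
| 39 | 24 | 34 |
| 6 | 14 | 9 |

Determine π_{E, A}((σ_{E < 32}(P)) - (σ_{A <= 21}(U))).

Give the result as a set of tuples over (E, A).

Apply σ_{E < 32}; surviving tuples: {(11, 4, 40), (14, 22, 26), (19, 7, 14), (2, 3, 7), (21, 7, 17), (25, 17, 37), (25, 26, 28)}
Apply σ_{A <= 21}; surviving tuples: {(14, 36, 15), (18, 10, 2), (2, 12, 12), (2, 3, 7), (21, 7, 17), (26, 11, 20), (39, 12, 4), (6, 14, 9)}
Set difference of the two operands is {(11, 4, 40), (14, 22, 26), (19, 7, 14), (25, 17, 37), (25, 26, 28)}.
π[E, A]: project onto (E, A) → {(11, 40), (14, 26), (19, 14), (25, 28), (25, 37)}

{(11, 40), (14, 26), (19, 14), (25, 28), (25, 37)}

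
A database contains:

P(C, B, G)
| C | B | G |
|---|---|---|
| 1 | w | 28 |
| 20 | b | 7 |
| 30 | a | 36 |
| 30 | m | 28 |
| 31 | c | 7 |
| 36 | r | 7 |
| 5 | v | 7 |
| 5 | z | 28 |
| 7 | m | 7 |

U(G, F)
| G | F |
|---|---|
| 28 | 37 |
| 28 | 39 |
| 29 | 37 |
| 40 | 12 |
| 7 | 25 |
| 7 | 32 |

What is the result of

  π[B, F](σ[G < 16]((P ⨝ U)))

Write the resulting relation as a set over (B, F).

{(b, 25), (b, 32), (c, 25), (c, 32), (m, 25), (m, 32), (r, 25), (r, 32), (v, 25), (v, 32)}

Joining P and U on G yields {(1, w, 28, 37), (1, w, 28, 39), (20, b, 7, 25), (20, b, 7, 32), (30, m, 28, 37), (30, m, 28, 39), (31, c, 7, 25), (31, c, 7, 32), (36, r, 7, 25), (36, r, 7, 32), (5, v, 7, 25), (5, v, 7, 32), (5, z, 28, 37), (5, z, 28, 39), (7, m, 7, 25), (7, m, 7, 32)}.
Selection G < 16: {(20, b, 7, 25), (20, b, 7, 32), (31, c, 7, 25), (31, c, 7, 32), (36, r, 7, 25), (36, r, 7, 32), (5, v, 7, 25), (5, v, 7, 32), (7, m, 7, 25), (7, m, 7, 32)}
π_{B, F} gives {(b, 25), (b, 32), (c, 25), (c, 32), (m, 25), (m, 32), (r, 25), (r, 32), (v, 25), (v, 32)}.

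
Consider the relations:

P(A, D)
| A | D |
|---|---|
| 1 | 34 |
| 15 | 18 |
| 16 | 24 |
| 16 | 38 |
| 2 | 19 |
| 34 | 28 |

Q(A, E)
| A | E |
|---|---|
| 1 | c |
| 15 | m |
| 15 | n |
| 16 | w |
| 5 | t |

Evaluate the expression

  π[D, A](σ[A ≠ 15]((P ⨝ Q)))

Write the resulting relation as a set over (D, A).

Natural join on A: {(1, 34, c), (15, 18, m), (15, 18, n), (16, 24, w), (16, 38, w)}
Apply σ_{A ≠ 15}; surviving tuples: {(1, 34, c), (16, 24, w), (16, 38, w)}
Projecting to D, A: {(24, 16), (34, 1), (38, 16)}

{(24, 16), (34, 1), (38, 16)}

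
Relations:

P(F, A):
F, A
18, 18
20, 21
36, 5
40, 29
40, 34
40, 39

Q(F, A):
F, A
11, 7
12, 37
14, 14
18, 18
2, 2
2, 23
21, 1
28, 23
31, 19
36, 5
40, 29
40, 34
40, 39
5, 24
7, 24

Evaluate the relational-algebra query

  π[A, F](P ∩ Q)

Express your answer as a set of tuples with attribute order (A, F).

{(18, 18), (29, 40), (34, 40), (39, 40), (5, 36)}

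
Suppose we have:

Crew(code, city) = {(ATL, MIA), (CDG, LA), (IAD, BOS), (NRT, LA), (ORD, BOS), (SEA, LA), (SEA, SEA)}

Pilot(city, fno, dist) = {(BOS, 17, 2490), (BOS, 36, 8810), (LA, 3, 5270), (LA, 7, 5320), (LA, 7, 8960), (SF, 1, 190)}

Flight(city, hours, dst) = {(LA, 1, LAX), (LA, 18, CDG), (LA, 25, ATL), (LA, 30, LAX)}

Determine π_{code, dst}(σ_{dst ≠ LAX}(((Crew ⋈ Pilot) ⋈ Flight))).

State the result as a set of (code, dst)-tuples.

{(CDG, ATL), (CDG, CDG), (NRT, ATL), (NRT, CDG), (SEA, ATL), (SEA, CDG)}

Joining Crew and Pilot on city yields {(CDG, LA, 3, 5270), (CDG, LA, 7, 5320), (CDG, LA, 7, 8960), (IAD, BOS, 17, 2490), (IAD, BOS, 36, 8810), (NRT, LA, 3, 5270), (NRT, LA, 7, 5320), (NRT, LA, 7, 8960), (ORD, BOS, 17, 2490), (ORD, BOS, 36, 8810), (SEA, LA, 3, 5270), (SEA, LA, 7, 5320), (SEA, LA, 7, 8960)}.
Joining (Crew ⋈ Pilot) and Flight on city yields {(CDG, LA, 3, 5270, 1, LAX), (CDG, LA, 3, 5270, 18, CDG), (CDG, LA, 3, 5270, 25, ATL), (CDG, LA, 3, 5270, 30, LAX), (CDG, LA, 7, 5320, 1, LAX), (CDG, LA, 7, 5320, 18, CDG), (CDG, LA, 7, 5320, 25, ATL), (CDG, LA, 7, 5320, 30, LAX), (CDG, LA, 7, 8960, 1, LAX), (CDG, LA, 7, 8960, 18, CDG), (CDG, LA, 7, 8960, 25, ATL), (CDG, LA, 7, 8960, 30, LAX), (NRT, LA, 3, 5270, 1, LAX), (NRT, LA, 3, 5270, 18, CDG), (NRT, LA, 3, 5270, 25, ATL), (NRT, LA, 3, 5270, 30, LAX), (NRT, LA, 7, 5320, 1, LAX), (NRT, LA, 7, 5320, 18, CDG), (NRT, LA, 7, 5320, 25, ATL), (NRT, LA, 7, 5320, 30, LAX), (NRT, LA, 7, 8960, 1, LAX), (NRT, LA, 7, 8960, 18, CDG), (NRT, LA, 7, 8960, 25, ATL), (NRT, LA, 7, 8960, 30, LAX), (SEA, LA, 3, 5270, 1, LAX), (SEA, LA, 3, 5270, 18, CDG), (SEA, LA, 3, 5270, 25, ATL), (SEA, LA, 3, 5270, 30, LAX), (SEA, LA, 7, 5320, 1, LAX), (SEA, LA, 7, 5320, 18, CDG), (SEA, LA, 7, 5320, 25, ATL), (SEA, LA, 7, 5320, 30, LAX), (SEA, LA, 7, 8960, 1, LAX), (SEA, LA, 7, 8960, 18, CDG), (SEA, LA, 7, 8960, 25, ATL), (SEA, LA, 7, 8960, 30, LAX)}.
Apply σ_{dst ≠ LAX}; surviving tuples: {(CDG, LA, 3, 5270, 18, CDG), (CDG, LA, 3, 5270, 25, ATL), (CDG, LA, 7, 5320, 18, CDG), (CDG, LA, 7, 5320, 25, ATL), (CDG, LA, 7, 8960, 18, CDG), (CDG, LA, 7, 8960, 25, ATL), (NRT, LA, 3, 5270, 18, CDG), (NRT, LA, 3, 5270, 25, ATL), (NRT, LA, 7, 5320, 18, CDG), (NRT, LA, 7, 5320, 25, ATL), (NRT, LA, 7, 8960, 18, CDG), (NRT, LA, 7, 8960, 25, ATL), (SEA, LA, 3, 5270, 18, CDG), (SEA, LA, 3, 5270, 25, ATL), (SEA, LA, 7, 5320, 18, CDG), (SEA, LA, 7, 5320, 25, ATL), (SEA, LA, 7, 8960, 18, CDG), (SEA, LA, 7, 8960, 25, ATL)}
Projecting to code, dst (12 duplicate(s) eliminated): {(CDG, ATL), (CDG, CDG), (NRT, ATL), (NRT, CDG), (SEA, ATL), (SEA, CDG)}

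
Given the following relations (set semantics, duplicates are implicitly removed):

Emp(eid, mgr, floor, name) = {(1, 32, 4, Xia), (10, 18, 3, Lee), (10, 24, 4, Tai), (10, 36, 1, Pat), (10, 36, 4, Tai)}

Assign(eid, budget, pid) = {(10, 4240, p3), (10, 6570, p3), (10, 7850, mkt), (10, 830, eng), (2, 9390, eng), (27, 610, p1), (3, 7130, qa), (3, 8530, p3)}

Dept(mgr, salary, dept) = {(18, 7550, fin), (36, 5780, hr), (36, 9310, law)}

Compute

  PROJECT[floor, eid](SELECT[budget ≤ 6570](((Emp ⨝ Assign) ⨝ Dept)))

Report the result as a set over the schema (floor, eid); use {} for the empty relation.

{(1, 10), (3, 10), (4, 10)}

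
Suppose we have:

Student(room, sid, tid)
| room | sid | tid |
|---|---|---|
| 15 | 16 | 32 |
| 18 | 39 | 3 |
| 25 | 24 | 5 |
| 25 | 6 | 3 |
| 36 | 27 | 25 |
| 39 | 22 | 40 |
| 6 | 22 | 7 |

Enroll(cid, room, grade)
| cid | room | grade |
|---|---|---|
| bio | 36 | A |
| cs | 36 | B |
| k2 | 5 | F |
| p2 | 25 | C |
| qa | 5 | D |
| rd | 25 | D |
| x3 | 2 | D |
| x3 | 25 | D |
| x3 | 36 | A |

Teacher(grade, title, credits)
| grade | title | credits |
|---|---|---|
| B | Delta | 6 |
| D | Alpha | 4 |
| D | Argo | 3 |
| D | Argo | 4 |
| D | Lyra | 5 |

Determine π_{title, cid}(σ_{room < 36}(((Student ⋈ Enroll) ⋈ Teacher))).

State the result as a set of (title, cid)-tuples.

Natural join on room: {(25, 24, 5, p2, C), (25, 24, 5, rd, D), (25, 24, 5, x3, D), (25, 6, 3, p2, C), (25, 6, 3, rd, D), (25, 6, 3, x3, D), (36, 27, 25, bio, A), (36, 27, 25, cs, B), (36, 27, 25, x3, A)}
Natural join on grade: {(25, 24, 5, rd, D, Alpha, 4), (25, 24, 5, rd, D, Argo, 3), (25, 24, 5, rd, D, Argo, 4), (25, 24, 5, rd, D, Lyra, 5), (25, 24, 5, x3, D, Alpha, 4), (25, 24, 5, x3, D, Argo, 3), (25, 24, 5, x3, D, Argo, 4), (25, 24, 5, x3, D, Lyra, 5), (25, 6, 3, rd, D, Alpha, 4), (25, 6, 3, rd, D, Argo, 3), (25, 6, 3, rd, D, Argo, 4), (25, 6, 3, rd, D, Lyra, 5), (25, 6, 3, x3, D, Alpha, 4), (25, 6, 3, x3, D, Argo, 3), (25, 6, 3, x3, D, Argo, 4), (25, 6, 3, x3, D, Lyra, 5), (36, 27, 25, cs, B, Delta, 6)}
σ[room < 36]: keep tuples satisfying room < 36 → {(25, 24, 5, rd, D, Alpha, 4), (25, 24, 5, rd, D, Argo, 3), (25, 24, 5, rd, D, Argo, 4), (25, 24, 5, rd, D, Lyra, 5), (25, 24, 5, x3, D, Alpha, 4), (25, 24, 5, x3, D, Argo, 3), (25, 24, 5, x3, D, Argo, 4), (25, 24, 5, x3, D, Lyra, 5), (25, 6, 3, rd, D, Alpha, 4), (25, 6, 3, rd, D, Argo, 3), (25, 6, 3, rd, D, Argo, 4), (25, 6, 3, rd, D, Lyra, 5), (25, 6, 3, x3, D, Alpha, 4), (25, 6, 3, x3, D, Argo, 3), (25, 6, 3, x3, D, Argo, 4), (25, 6, 3, x3, D, Lyra, 5)}
Keep only column(s) title, cid (10 duplicate(s) eliminated): {(Alpha, rd), (Alpha, x3), (Argo, rd), (Argo, x3), (Lyra, rd), (Lyra, x3)}

{(Alpha, rd), (Alpha, x3), (Argo, rd), (Argo, x3), (Lyra, rd), (Lyra, x3)}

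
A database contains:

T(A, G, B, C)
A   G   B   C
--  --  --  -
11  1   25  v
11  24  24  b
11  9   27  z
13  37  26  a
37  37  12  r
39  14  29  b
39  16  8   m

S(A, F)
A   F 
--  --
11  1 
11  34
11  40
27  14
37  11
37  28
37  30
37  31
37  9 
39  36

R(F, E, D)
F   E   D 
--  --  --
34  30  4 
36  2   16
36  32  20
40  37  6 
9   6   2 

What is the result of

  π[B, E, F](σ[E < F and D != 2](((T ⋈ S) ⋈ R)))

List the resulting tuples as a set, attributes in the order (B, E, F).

Joining T and S on A yields {(11, 1, 25, v, 1), (11, 1, 25, v, 34), (11, 1, 25, v, 40), (11, 24, 24, b, 1), (11, 24, 24, b, 34), (11, 24, 24, b, 40), (11, 9, 27, z, 1), (11, 9, 27, z, 34), (11, 9, 27, z, 40), (37, 37, 12, r, 11), (37, 37, 12, r, 28), (37, 37, 12, r, 30), (37, 37, 12, r, 31), (37, 37, 12, r, 9), (39, 14, 29, b, 36), (39, 16, 8, m, 36)}.
Joining (T ⋈ S) and R on F yields {(11, 1, 25, v, 34, 30, 4), (11, 1, 25, v, 40, 37, 6), (11, 24, 24, b, 34, 30, 4), (11, 24, 24, b, 40, 37, 6), (11, 9, 27, z, 34, 30, 4), (11, 9, 27, z, 40, 37, 6), (37, 37, 12, r, 9, 6, 2), (39, 14, 29, b, 36, 2, 16), (39, 14, 29, b, 36, 32, 20), (39, 16, 8, m, 36, 2, 16), (39, 16, 8, m, 36, 32, 20)}.
Apply σ_{E < F and D != 2}; surviving tuples: {(11, 1, 25, v, 34, 30, 4), (11, 1, 25, v, 40, 37, 6), (11, 24, 24, b, 34, 30, 4), (11, 24, 24, b, 40, 37, 6), (11, 9, 27, z, 34, 30, 4), (11, 9, 27, z, 40, 37, 6), (39, 14, 29, b, 36, 2, 16), (39, 14, 29, b, 36, 32, 20), (39, 16, 8, m, 36, 2, 16), (39, 16, 8, m, 36, 32, 20)}
π[B, E, F]: project onto (B, E, F) → {(24, 30, 34), (24, 37, 40), (25, 30, 34), (25, 37, 40), (27, 30, 34), (27, 37, 40), (29, 2, 36), (29, 32, 36), (8, 2, 36), (8, 32, 36)}

{(24, 30, 34), (24, 37, 40), (25, 30, 34), (25, 37, 40), (27, 30, 34), (27, 37, 40), (29, 2, 36), (29, 32, 36), (8, 2, 36), (8, 32, 36)}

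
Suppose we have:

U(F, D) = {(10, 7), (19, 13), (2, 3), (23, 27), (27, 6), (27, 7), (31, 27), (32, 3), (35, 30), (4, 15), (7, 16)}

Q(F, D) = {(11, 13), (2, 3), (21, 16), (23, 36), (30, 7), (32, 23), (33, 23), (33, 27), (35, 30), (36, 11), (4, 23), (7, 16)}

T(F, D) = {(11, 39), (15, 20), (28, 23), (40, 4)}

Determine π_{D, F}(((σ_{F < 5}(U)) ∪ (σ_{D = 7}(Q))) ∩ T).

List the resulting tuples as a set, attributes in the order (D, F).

{}

Apply σ_{F < 5}; surviving tuples: {(2, 3), (4, 15)}
Apply σ_{D = 7}; surviving tuples: {(30, 7)}
Taking the union: {(2, 3), (30, 7), (4, 15)}
Taking the intersection: {}
Keep only column(s) D, F: {}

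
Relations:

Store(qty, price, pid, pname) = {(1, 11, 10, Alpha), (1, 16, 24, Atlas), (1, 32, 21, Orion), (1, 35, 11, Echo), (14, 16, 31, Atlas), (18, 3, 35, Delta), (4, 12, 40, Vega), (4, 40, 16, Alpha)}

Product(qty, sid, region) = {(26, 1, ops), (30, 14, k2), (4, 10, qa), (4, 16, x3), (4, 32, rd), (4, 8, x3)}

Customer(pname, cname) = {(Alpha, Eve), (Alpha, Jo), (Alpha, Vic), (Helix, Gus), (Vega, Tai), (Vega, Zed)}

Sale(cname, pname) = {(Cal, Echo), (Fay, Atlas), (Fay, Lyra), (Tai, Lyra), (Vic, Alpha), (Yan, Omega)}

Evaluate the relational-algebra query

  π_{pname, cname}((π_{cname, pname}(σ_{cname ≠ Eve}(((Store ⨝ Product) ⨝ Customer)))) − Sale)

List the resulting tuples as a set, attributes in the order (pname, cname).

Store ⋈ Product (natural join on qty): {(4, 12, 40, Vega, 10, qa), (4, 12, 40, Vega, 16, x3), (4, 12, 40, Vega, 32, rd), (4, 12, 40, Vega, 8, x3), (4, 40, 16, Alpha, 10, qa), (4, 40, 16, Alpha, 16, x3), (4, 40, 16, Alpha, 32, rd), (4, 40, 16, Alpha, 8, x3)}
(Store ⨝ Product) ⋈ Customer (natural join on pname): {(4, 12, 40, Vega, 10, qa, Tai), (4, 12, 40, Vega, 10, qa, Zed), (4, 12, 40, Vega, 16, x3, Tai), (4, 12, 40, Vega, 16, x3, Zed), (4, 12, 40, Vega, 32, rd, Tai), (4, 12, 40, Vega, 32, rd, Zed), (4, 12, 40, Vega, 8, x3, Tai), (4, 12, 40, Vega, 8, x3, Zed), (4, 40, 16, Alpha, 10, qa, Eve), (4, 40, 16, Alpha, 10, qa, Jo), (4, 40, 16, Alpha, 10, qa, Vic), (4, 40, 16, Alpha, 16, x3, Eve), (4, 40, 16, Alpha, 16, x3, Jo), (4, 40, 16, Alpha, 16, x3, Vic), (4, 40, 16, Alpha, 32, rd, Eve), (4, 40, 16, Alpha, 32, rd, Jo), (4, 40, 16, Alpha, 32, rd, Vic), (4, 40, 16, Alpha, 8, x3, Eve), (4, 40, 16, Alpha, 8, x3, Jo), (4, 40, 16, Alpha, 8, x3, Vic)}
Selection cname ≠ Eve: {(4, 12, 40, Vega, 10, qa, Tai), (4, 12, 40, Vega, 10, qa, Zed), (4, 12, 40, Vega, 16, x3, Tai), (4, 12, 40, Vega, 16, x3, Zed), (4, 12, 40, Vega, 32, rd, Tai), (4, 12, 40, Vega, 32, rd, Zed), (4, 12, 40, Vega, 8, x3, Tai), (4, 12, 40, Vega, 8, x3, Zed), (4, 40, 16, Alpha, 10, qa, Jo), (4, 40, 16, Alpha, 10, qa, Vic), (4, 40, 16, Alpha, 16, x3, Jo), (4, 40, 16, Alpha, 16, x3, Vic), (4, 40, 16, Alpha, 32, rd, Jo), (4, 40, 16, Alpha, 32, rd, Vic), (4, 40, 16, Alpha, 8, x3, Jo), (4, 40, 16, Alpha, 8, x3, Vic)}
π[cname, pname]: project onto (cname, pname) (12 duplicate(s) eliminated) → {(Jo, Alpha), (Tai, Vega), (Vic, Alpha), (Zed, Vega)}
Set difference of the two operands is {(Jo, Alpha), (Tai, Vega), (Zed, Vega)}.
π[pname, cname]: project onto (pname, cname) → {(Alpha, Jo), (Vega, Tai), (Vega, Zed)}

{(Alpha, Jo), (Vega, Tai), (Vega, Zed)}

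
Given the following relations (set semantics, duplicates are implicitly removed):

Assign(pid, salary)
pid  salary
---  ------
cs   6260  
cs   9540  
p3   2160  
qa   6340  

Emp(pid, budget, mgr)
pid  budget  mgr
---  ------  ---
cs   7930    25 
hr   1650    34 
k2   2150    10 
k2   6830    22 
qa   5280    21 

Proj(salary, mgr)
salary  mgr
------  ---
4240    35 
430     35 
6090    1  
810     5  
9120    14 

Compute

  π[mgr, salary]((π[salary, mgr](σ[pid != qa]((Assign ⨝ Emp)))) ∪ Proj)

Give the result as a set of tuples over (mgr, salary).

{(1, 6090), (14, 9120), (25, 6260), (25, 9540), (35, 4240), (35, 430), (5, 810)}

Assign ⋈ Emp (natural join on pid): {(cs, 6260, 7930, 25), (cs, 9540, 7930, 25), (qa, 6340, 5280, 21)}
σ[pid != qa]: keep tuples satisfying pid != qa → {(cs, 6260, 7930, 25), (cs, 9540, 7930, 25)}
Keep only column(s) salary, mgr: {(6260, 25), (9540, 25)}
Union: {(6260, 25), (9540, 25)} with {(4240, 35), (430, 35), (6090, 1), (810, 5), (9120, 14)} → {(4240, 35), (430, 35), (6090, 1), (6260, 25), (810, 5), (9120, 14), (9540, 25)}
Keep only column(s) mgr, salary: {(1, 6090), (14, 9120), (25, 6260), (25, 9540), (35, 4240), (35, 430), (5, 810)}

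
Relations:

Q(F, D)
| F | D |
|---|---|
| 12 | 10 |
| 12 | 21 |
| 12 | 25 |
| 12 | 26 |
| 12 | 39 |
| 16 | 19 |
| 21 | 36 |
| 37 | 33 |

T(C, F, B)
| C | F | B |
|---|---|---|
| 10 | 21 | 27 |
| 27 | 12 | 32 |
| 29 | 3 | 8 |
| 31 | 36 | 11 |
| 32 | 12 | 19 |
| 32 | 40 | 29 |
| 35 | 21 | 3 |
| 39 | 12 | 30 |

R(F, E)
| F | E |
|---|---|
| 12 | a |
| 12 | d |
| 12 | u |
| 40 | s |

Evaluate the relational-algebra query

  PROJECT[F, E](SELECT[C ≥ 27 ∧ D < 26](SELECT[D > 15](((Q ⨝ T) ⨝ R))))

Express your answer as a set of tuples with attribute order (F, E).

Natural join on F: {(12, 10, 27, 32), (12, 10, 32, 19), (12, 10, 39, 30), (12, 21, 27, 32), (12, 21, 32, 19), (12, 21, 39, 30), (12, 25, 27, 32), (12, 25, 32, 19), (12, 25, 39, 30), (12, 26, 27, 32), (12, 26, 32, 19), (12, 26, 39, 30), (12, 39, 27, 32), (12, 39, 32, 19), (12, 39, 39, 30), (21, 36, 10, 27), (21, 36, 35, 3)}
Natural join on F: {(12, 10, 27, 32, a), (12, 10, 27, 32, d), (12, 10, 27, 32, u), (12, 10, 32, 19, a), (12, 10, 32, 19, d), (12, 10, 32, 19, u), (12, 10, 39, 30, a), (12, 10, 39, 30, d), (12, 10, 39, 30, u), (12, 21, 27, 32, a), (12, 21, 27, 32, d), (12, 21, 27, 32, u), (12, 21, 32, 19, a), (12, 21, 32, 19, d), (12, 21, 32, 19, u), (12, 21, 39, 30, a), (12, 21, 39, 30, d), (12, 21, 39, 30, u), (12, 25, 27, 32, a), (12, 25, 27, 32, d), (12, 25, 27, 32, u), (12, 25, 32, 19, a), (12, 25, 32, 19, d), (12, 25, 32, 19, u), (12, 25, 39, 30, a), (12, 25, 39, 30, d), (12, 25, 39, 30, u), (12, 26, 27, 32, a), (12, 26, 27, 32, d), (12, 26, 27, 32, u), (12, 26, 32, 19, a), (12, 26, 32, 19, d), (12, 26, 32, 19, u), (12, 26, 39, 30, a), (12, 26, 39, 30, d), (12, 26, 39, 30, u), (12, 39, 27, 32, a), (12, 39, 27, 32, d), (12, 39, 27, 32, u), (12, 39, 32, 19, a), (12, 39, 32, 19, d), (12, 39, 32, 19, u), (12, 39, 39, 30, a), (12, 39, 39, 30, d), (12, 39, 39, 30, u)}
σ[D > 15]: keep tuples satisfying D > 15 → {(12, 21, 27, 32, a), (12, 21, 27, 32, d), (12, 21, 27, 32, u), (12, 21, 32, 19, a), (12, 21, 32, 19, d), (12, 21, 32, 19, u), (12, 21, 39, 30, a), (12, 21, 39, 30, d), (12, 21, 39, 30, u), (12, 25, 27, 32, a), (12, 25, 27, 32, d), (12, 25, 27, 32, u), (12, 25, 32, 19, a), (12, 25, 32, 19, d), (12, 25, 32, 19, u), (12, 25, 39, 30, a), (12, 25, 39, 30, d), (12, 25, 39, 30, u), (12, 26, 27, 32, a), (12, 26, 27, 32, d), (12, 26, 27, 32, u), (12, 26, 32, 19, a), (12, 26, 32, 19, d), (12, 26, 32, 19, u), (12, 26, 39, 30, a), (12, 26, 39, 30, d), (12, 26, 39, 30, u), (12, 39, 27, 32, a), (12, 39, 27, 32, d), (12, 39, 27, 32, u), (12, 39, 32, 19, a), (12, 39, 32, 19, d), (12, 39, 32, 19, u), (12, 39, 39, 30, a), (12, 39, 39, 30, d), (12, 39, 39, 30, u)}
σ[C ≥ 27 ∧ D < 26]: keep tuples satisfying C ≥ 27 ∧ D < 26 → {(12, 21, 27, 32, a), (12, 21, 27, 32, d), (12, 21, 27, 32, u), (12, 21, 32, 19, a), (12, 21, 32, 19, d), (12, 21, 32, 19, u), (12, 21, 39, 30, a), (12, 21, 39, 30, d), (12, 21, 39, 30, u), (12, 25, 27, 32, a), (12, 25, 27, 32, d), (12, 25, 27, 32, u), (12, 25, 32, 19, a), (12, 25, 32, 19, d), (12, 25, 32, 19, u), (12, 25, 39, 30, a), (12, 25, 39, 30, d), (12, 25, 39, 30, u)}
Projecting to F, E (15 duplicate(s) eliminated): {(12, a), (12, d), (12, u)}

{(12, a), (12, d), (12, u)}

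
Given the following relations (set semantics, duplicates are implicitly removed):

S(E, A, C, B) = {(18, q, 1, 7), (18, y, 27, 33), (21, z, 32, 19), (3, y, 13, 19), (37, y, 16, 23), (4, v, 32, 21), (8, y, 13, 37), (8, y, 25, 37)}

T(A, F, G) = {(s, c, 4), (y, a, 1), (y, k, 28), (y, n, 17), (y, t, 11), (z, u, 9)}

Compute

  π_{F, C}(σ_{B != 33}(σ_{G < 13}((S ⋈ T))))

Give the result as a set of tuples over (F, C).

S ⋈ T (natural join on A): {(18, y, 27, 33, a, 1), (18, y, 27, 33, k, 28), (18, y, 27, 33, n, 17), (18, y, 27, 33, t, 11), (21, z, 32, 19, u, 9), (3, y, 13, 19, a, 1), (3, y, 13, 19, k, 28), (3, y, 13, 19, n, 17), (3, y, 13, 19, t, 11), (37, y, 16, 23, a, 1), (37, y, 16, 23, k, 28), (37, y, 16, 23, n, 17), (37, y, 16, 23, t, 11), (8, y, 13, 37, a, 1), (8, y, 13, 37, k, 28), (8, y, 13, 37, n, 17), (8, y, 13, 37, t, 11), (8, y, 25, 37, a, 1), (8, y, 25, 37, k, 28), (8, y, 25, 37, n, 17), (8, y, 25, 37, t, 11)}
Filtering on G < 13 leaves {(18, y, 27, 33, a, 1), (18, y, 27, 33, t, 11), (21, z, 32, 19, u, 9), (3, y, 13, 19, a, 1), (3, y, 13, 19, t, 11), (37, y, 16, 23, a, 1), (37, y, 16, 23, t, 11), (8, y, 13, 37, a, 1), (8, y, 13, 37, t, 11), (8, y, 25, 37, a, 1), (8, y, 25, 37, t, 11)}.
Filtering on B != 33 leaves {(21, z, 32, 19, u, 9), (3, y, 13, 19, a, 1), (3, y, 13, 19, t, 11), (37, y, 16, 23, a, 1), (37, y, 16, 23, t, 11), (8, y, 13, 37, a, 1), (8, y, 13, 37, t, 11), (8, y, 25, 37, a, 1), (8, y, 25, 37, t, 11)}.
Keep only column(s) F, C (2 duplicate(s) eliminated): {(a, 13), (a, 16), (a, 25), (t, 13), (t, 16), (t, 25), (u, 32)}

{(a, 13), (a, 16), (a, 25), (t, 13), (t, 16), (t, 25), (u, 32)}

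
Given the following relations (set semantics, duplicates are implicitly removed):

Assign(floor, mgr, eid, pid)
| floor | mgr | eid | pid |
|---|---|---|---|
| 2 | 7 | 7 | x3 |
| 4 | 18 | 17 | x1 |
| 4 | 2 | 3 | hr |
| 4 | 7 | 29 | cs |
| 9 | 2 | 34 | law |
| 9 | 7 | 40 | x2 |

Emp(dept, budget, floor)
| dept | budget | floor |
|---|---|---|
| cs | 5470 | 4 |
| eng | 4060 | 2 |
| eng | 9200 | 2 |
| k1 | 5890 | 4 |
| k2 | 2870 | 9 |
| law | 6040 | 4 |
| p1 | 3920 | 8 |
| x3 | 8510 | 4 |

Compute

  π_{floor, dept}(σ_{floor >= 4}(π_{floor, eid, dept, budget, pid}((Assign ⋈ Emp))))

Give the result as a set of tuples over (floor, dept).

{(4, cs), (4, k1), (4, law), (4, x3), (9, k2)}

Natural join on floor: {(2, 7, 7, x3, eng, 4060), (2, 7, 7, x3, eng, 9200), (4, 18, 17, x1, cs, 5470), (4, 18, 17, x1, k1, 5890), (4, 18, 17, x1, law, 6040), (4, 18, 17, x1, x3, 8510), (4, 2, 3, hr, cs, 5470), (4, 2, 3, hr, k1, 5890), (4, 2, 3, hr, law, 6040), (4, 2, 3, hr, x3, 8510), (4, 7, 29, cs, cs, 5470), (4, 7, 29, cs, k1, 5890), (4, 7, 29, cs, law, 6040), (4, 7, 29, cs, x3, 8510), (9, 2, 34, law, k2, 2870), (9, 7, 40, x2, k2, 2870)}
π_{floor, eid, dept, budget, pid} gives {(2, 7, eng, 4060, x3), (2, 7, eng, 9200, x3), (4, 17, cs, 5470, x1), (4, 17, k1, 5890, x1), (4, 17, law, 6040, x1), (4, 17, x3, 8510, x1), (4, 29, cs, 5470, cs), (4, 29, k1, 5890, cs), (4, 29, law, 6040, cs), (4, 29, x3, 8510, cs), (4, 3, cs, 5470, hr), (4, 3, k1, 5890, hr), (4, 3, law, 6040, hr), (4, 3, x3, 8510, hr), (9, 34, k2, 2870, law), (9, 40, k2, 2870, x2)}.
σ[floor >= 4]: keep tuples satisfying floor >= 4 → {(4, 17, cs, 5470, x1), (4, 17, k1, 5890, x1), (4, 17, law, 6040, x1), (4, 17, x3, 8510, x1), (4, 29, cs, 5470, cs), (4, 29, k1, 5890, cs), (4, 29, law, 6040, cs), (4, 29, x3, 8510, cs), (4, 3, cs, 5470, hr), (4, 3, k1, 5890, hr), (4, 3, law, 6040, hr), (4, 3, x3, 8510, hr), (9, 34, k2, 2870, law), (9, 40, k2, 2870, x2)}
π_{floor, dept} gives {(4, cs), (4, k1), (4, law), (4, x3), (9, k2)} (9 duplicate(s) eliminated).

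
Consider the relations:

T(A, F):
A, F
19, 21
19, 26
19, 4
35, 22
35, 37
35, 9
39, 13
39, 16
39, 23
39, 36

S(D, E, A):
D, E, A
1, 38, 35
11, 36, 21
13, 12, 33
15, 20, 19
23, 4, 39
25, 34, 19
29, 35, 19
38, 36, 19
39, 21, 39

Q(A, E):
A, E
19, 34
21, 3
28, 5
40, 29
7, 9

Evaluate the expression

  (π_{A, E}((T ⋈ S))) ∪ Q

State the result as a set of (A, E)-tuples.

Natural join on A: {(19, 21, 15, 20), (19, 21, 25, 34), (19, 21, 29, 35), (19, 21, 38, 36), (19, 26, 15, 20), (19, 26, 25, 34), (19, 26, 29, 35), (19, 26, 38, 36), (19, 4, 15, 20), (19, 4, 25, 34), (19, 4, 29, 35), (19, 4, 38, 36), (35, 22, 1, 38), (35, 37, 1, 38), (35, 9, 1, 38), (39, 13, 23, 4), (39, 13, 39, 21), (39, 16, 23, 4), (39, 16, 39, 21), (39, 23, 23, 4), (39, 23, 39, 21), (39, 36, 23, 4), (39, 36, 39, 21)}
Keep only column(s) A, E (16 duplicate(s) eliminated): {(19, 20), (19, 34), (19, 35), (19, 36), (35, 38), (39, 21), (39, 4)}
Union: {(19, 20), (19, 34), (19, 35), (19, 36), (35, 38), (39, 21), (39, 4)} with {(19, 34), (21, 3), (28, 5), (40, 29), (7, 9)} → {(19, 20), (19, 34), (19, 35), (19, 36), (21, 3), (28, 5), (35, 38), (39, 21), (39, 4), (40, 29), (7, 9)}

{(19, 20), (19, 34), (19, 35), (19, 36), (21, 3), (28, 5), (35, 38), (39, 21), (39, 4), (40, 29), (7, 9)}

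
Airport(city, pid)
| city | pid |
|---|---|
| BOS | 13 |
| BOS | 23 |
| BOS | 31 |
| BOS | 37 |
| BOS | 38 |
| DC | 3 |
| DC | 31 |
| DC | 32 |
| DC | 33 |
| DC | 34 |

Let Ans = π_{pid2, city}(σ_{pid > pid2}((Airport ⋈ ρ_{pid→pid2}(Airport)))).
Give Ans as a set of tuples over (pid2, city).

ρ[pid→pid2]: schema becomes (city, pid2); tuples unchanged.
Natural join on city: {(BOS, 13, 13), (BOS, 13, 23), (BOS, 13, 31), (BOS, 13, 37), (BOS, 13, 38), (BOS, 23, 13), (BOS, 23, 23), (BOS, 23, 31), (BOS, 23, 37), (BOS, 23, 38), (BOS, 31, 13), (BOS, 31, 23), (BOS, 31, 31), (BOS, 31, 37), (BOS, 31, 38), (BOS, 37, 13), (BOS, 37, 23), (BOS, 37, 31), (BOS, 37, 37), (BOS, 37, 38), (BOS, 38, 13), (BOS, 38, 23), (BOS, 38, 31), (BOS, 38, 37), (BOS, 38, 38), (DC, 3, 3), (DC, 3, 31), (DC, 3, 32), (DC, 3, 33), (DC, 3, 34), (DC, 31, 3), (DC, 31, 31), (DC, 31, 32), (DC, 31, 33), (DC, 31, 34), (DC, 32, 3), (DC, 32, 31), (DC, 32, 32), (DC, 32, 33), (DC, 32, 34), (DC, 33, 3), (DC, 33, 31), (DC, 33, 32), (DC, 33, 33), (DC, 33, 34), (DC, 34, 3), (DC, 34, 31), (DC, 34, 32), (DC, 34, 33), (DC, 34, 34)}
Apply σ_{pid > pid2}; surviving tuples: {(BOS, 23, 13), (BOS, 31, 13), (BOS, 31, 23), (BOS, 37, 13), (BOS, 37, 23), (BOS, 37, 31), (BOS, 38, 13), (BOS, 38, 23), (BOS, 38, 31), (BOS, 38, 37), (DC, 31, 3), (DC, 32, 3), (DC, 32, 31), (DC, 33, 3), (DC, 33, 31), (DC, 33, 32), (DC, 34, 3), (DC, 34, 31), (DC, 34, 32), (DC, 34, 33)}
π_{pid2, city} gives {(13, BOS), (23, BOS), (3, DC), (31, BOS), (31, DC), (32, DC), (33, DC), (37, BOS)} (12 duplicate(s) eliminated).

{(13, BOS), (23, BOS), (3, DC), (31, BOS), (31, DC), (32, DC), (33, DC), (37, BOS)}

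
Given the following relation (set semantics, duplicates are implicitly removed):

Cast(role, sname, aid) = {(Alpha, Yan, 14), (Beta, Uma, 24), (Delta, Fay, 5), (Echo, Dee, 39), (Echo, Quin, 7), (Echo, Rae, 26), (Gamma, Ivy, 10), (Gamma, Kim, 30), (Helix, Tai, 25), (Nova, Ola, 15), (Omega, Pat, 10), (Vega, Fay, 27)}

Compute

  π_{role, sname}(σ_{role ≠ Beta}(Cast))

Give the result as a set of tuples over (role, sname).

σ[role ≠ Beta]: keep tuples satisfying role ≠ Beta → {(Alpha, Yan, 14), (Delta, Fay, 5), (Echo, Dee, 39), (Echo, Quin, 7), (Echo, Rae, 26), (Gamma, Ivy, 10), (Gamma, Kim, 30), (Helix, Tai, 25), (Nova, Ola, 15), (Omega, Pat, 10), (Vega, Fay, 27)}
Projecting to role, sname: {(Alpha, Yan), (Delta, Fay), (Echo, Dee), (Echo, Quin), (Echo, Rae), (Gamma, Ivy), (Gamma, Kim), (Helix, Tai), (Nova, Ola), (Omega, Pat), (Vega, Fay)}

{(Alpha, Yan), (Delta, Fay), (Echo, Dee), (Echo, Quin), (Echo, Rae), (Gamma, Ivy), (Gamma, Kim), (Helix, Tai), (Nova, Ola), (Omega, Pat), (Vega, Fay)}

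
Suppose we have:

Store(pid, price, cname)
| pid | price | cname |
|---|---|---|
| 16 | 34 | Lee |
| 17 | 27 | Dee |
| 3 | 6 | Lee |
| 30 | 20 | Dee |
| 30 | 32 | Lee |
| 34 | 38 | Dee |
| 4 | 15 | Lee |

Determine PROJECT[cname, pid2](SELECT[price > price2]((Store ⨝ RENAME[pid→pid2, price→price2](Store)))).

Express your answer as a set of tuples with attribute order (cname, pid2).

ρ[pid→pid2, price→price2]: schema becomes (pid2, price2, cname); tuples unchanged.
Natural join on cname: {(16, 34, Lee, 16, 34), (16, 34, Lee, 3, 6), (16, 34, Lee, 30, 32), (16, 34, Lee, 4, 15), (17, 27, Dee, 17, 27), (17, 27, Dee, 30, 20), (17, 27, Dee, 34, 38), (3, 6, Lee, 16, 34), (3, 6, Lee, 3, 6), (3, 6, Lee, 30, 32), (3, 6, Lee, 4, 15), (30, 20, Dee, 17, 27), (30, 20, Dee, 30, 20), (30, 20, Dee, 34, 38), (30, 32, Lee, 16, 34), (30, 32, Lee, 3, 6), (30, 32, Lee, 30, 32), (30, 32, Lee, 4, 15), (34, 38, Dee, 17, 27), (34, 38, Dee, 30, 20), (34, 38, Dee, 34, 38), (4, 15, Lee, 16, 34), (4, 15, Lee, 3, 6), (4, 15, Lee, 30, 32), (4, 15, Lee, 4, 15)}
Selection price > price2: {(16, 34, Lee, 3, 6), (16, 34, Lee, 30, 32), (16, 34, Lee, 4, 15), (17, 27, Dee, 30, 20), (30, 32, Lee, 3, 6), (30, 32, Lee, 4, 15), (34, 38, Dee, 17, 27), (34, 38, Dee, 30, 20), (4, 15, Lee, 3, 6)}
π_{cname, pid2} gives {(Dee, 17), (Dee, 30), (Lee, 3), (Lee, 30), (Lee, 4)} (4 duplicate(s) eliminated).

{(Dee, 17), (Dee, 30), (Lee, 3), (Lee, 30), (Lee, 4)}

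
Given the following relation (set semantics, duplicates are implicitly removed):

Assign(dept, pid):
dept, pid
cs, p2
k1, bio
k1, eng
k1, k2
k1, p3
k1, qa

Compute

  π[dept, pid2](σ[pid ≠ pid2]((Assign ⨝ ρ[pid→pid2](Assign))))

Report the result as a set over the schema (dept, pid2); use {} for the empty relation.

{(k1, bio), (k1, eng), (k1, k2), (k1, p3), (k1, qa)}

ρ[pid→pid2]: schema becomes (dept, pid2); tuples unchanged.
Assign ⋈ ρ[pid→pid2](Assign) (natural join on dept): {(cs, p2, p2), (k1, bio, bio), (k1, bio, eng), (k1, bio, k2), (k1, bio, p3), (k1, bio, qa), (k1, eng, bio), (k1, eng, eng), (k1, eng, k2), (k1, eng, p3), (k1, eng, qa), (k1, k2, bio), (k1, k2, eng), (k1, k2, k2), (k1, k2, p3), (k1, k2, qa), (k1, p3, bio), (k1, p3, eng), (k1, p3, k2), (k1, p3, p3), (k1, p3, qa), (k1, qa, bio), (k1, qa, eng), (k1, qa, k2), (k1, qa, p3), (k1, qa, qa)}
σ[pid ≠ pid2]: keep tuples satisfying pid ≠ pid2 → {(k1, bio, eng), (k1, bio, k2), (k1, bio, p3), (k1, bio, qa), (k1, eng, bio), (k1, eng, k2), (k1, eng, p3), (k1, eng, qa), (k1, k2, bio), (k1, k2, eng), (k1, k2, p3), (k1, k2, qa), (k1, p3, bio), (k1, p3, eng), (k1, p3, k2), (k1, p3, qa), (k1, qa, bio), (k1, qa, eng), (k1, qa, k2), (k1, qa, p3)}
π[dept, pid2]: project onto (dept, pid2) (15 duplicate(s) eliminated) → {(k1, bio), (k1, eng), (k1, k2), (k1, p3), (k1, qa)}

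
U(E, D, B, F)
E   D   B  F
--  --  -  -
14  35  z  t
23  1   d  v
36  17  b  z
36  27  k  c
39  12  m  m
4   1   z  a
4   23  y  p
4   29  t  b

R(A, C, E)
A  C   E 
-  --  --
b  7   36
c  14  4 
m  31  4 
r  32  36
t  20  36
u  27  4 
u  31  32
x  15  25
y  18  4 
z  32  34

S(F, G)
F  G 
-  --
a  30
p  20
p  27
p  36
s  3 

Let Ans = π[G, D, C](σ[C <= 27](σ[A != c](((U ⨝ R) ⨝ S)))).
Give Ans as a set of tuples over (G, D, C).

{(20, 23, 18), (20, 23, 27), (27, 23, 18), (27, 23, 27), (30, 1, 18), (30, 1, 27), (36, 23, 18), (36, 23, 27)}

Natural join on E: {(36, 17, b, z, b, 7), (36, 17, b, z, r, 32), (36, 17, b, z, t, 20), (36, 27, k, c, b, 7), (36, 27, k, c, r, 32), (36, 27, k, c, t, 20), (4, 1, z, a, c, 14), (4, 1, z, a, m, 31), (4, 1, z, a, u, 27), (4, 1, z, a, y, 18), (4, 23, y, p, c, 14), (4, 23, y, p, m, 31), (4, 23, y, p, u, 27), (4, 23, y, p, y, 18), (4, 29, t, b, c, 14), (4, 29, t, b, m, 31), (4, 29, t, b, u, 27), (4, 29, t, b, y, 18)}
Natural join on F: {(4, 1, z, a, c, 14, 30), (4, 1, z, a, m, 31, 30), (4, 1, z, a, u, 27, 30), (4, 1, z, a, y, 18, 30), (4, 23, y, p, c, 14, 20), (4, 23, y, p, c, 14, 27), (4, 23, y, p, c, 14, 36), (4, 23, y, p, m, 31, 20), (4, 23, y, p, m, 31, 27), (4, 23, y, p, m, 31, 36), (4, 23, y, p, u, 27, 20), (4, 23, y, p, u, 27, 27), (4, 23, y, p, u, 27, 36), (4, 23, y, p, y, 18, 20), (4, 23, y, p, y, 18, 27), (4, 23, y, p, y, 18, 36)}
Filtering on A != c leaves {(4, 1, z, a, m, 31, 30), (4, 1, z, a, u, 27, 30), (4, 1, z, a, y, 18, 30), (4, 23, y, p, m, 31, 20), (4, 23, y, p, m, 31, 27), (4, 23, y, p, m, 31, 36), (4, 23, y, p, u, 27, 20), (4, 23, y, p, u, 27, 27), (4, 23, y, p, u, 27, 36), (4, 23, y, p, y, 18, 20), (4, 23, y, p, y, 18, 27), (4, 23, y, p, y, 18, 36)}.
Filtering on C <= 27 leaves {(4, 1, z, a, u, 27, 30), (4, 1, z, a, y, 18, 30), (4, 23, y, p, u, 27, 20), (4, 23, y, p, u, 27, 27), (4, 23, y, p, u, 27, 36), (4, 23, y, p, y, 18, 20), (4, 23, y, p, y, 18, 27), (4, 23, y, p, y, 18, 36)}.
Projecting to G, D, C: {(20, 23, 18), (20, 23, 27), (27, 23, 18), (27, 23, 27), (30, 1, 18), (30, 1, 27), (36, 23, 18), (36, 23, 27)}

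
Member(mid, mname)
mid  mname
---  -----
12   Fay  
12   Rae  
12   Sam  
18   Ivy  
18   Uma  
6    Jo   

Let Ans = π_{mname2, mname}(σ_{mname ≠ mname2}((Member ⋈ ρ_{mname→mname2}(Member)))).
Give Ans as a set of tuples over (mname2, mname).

{(Fay, Rae), (Fay, Sam), (Ivy, Uma), (Rae, Fay), (Rae, Sam), (Sam, Fay), (Sam, Rae), (Uma, Ivy)}

ρ[mname→mname2]: schema becomes (mid, mname2); tuples unchanged.
Joining Member and ρ_{mname→mname2}(Member) on mid yields {(12, Fay, Fay), (12, Fay, Rae), (12, Fay, Sam), (12, Rae, Fay), (12, Rae, Rae), (12, Rae, Sam), (12, Sam, Fay), (12, Sam, Rae), (12, Sam, Sam), (18, Ivy, Ivy), (18, Ivy, Uma), (18, Uma, Ivy), (18, Uma, Uma), (6, Jo, Jo)}.
Apply σ_{mname ≠ mname2}; surviving tuples: {(12, Fay, Rae), (12, Fay, Sam), (12, Rae, Fay), (12, Rae, Sam), (12, Sam, Fay), (12, Sam, Rae), (18, Ivy, Uma), (18, Uma, Ivy)}
π[mname2, mname]: project onto (mname2, mname) → {(Fay, Rae), (Fay, Sam), (Ivy, Uma), (Rae, Fay), (Rae, Sam), (Sam, Fay), (Sam, Rae), (Uma, Ivy)}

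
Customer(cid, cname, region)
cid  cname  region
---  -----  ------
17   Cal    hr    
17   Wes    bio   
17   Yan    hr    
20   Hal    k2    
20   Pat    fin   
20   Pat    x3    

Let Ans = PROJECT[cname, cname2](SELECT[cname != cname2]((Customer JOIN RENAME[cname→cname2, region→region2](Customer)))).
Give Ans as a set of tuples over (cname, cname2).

ρ[cname→cname2, region→region2]: schema becomes (cid, cname2, region2); tuples unchanged.
Natural join on cid: {(17, Cal, hr, Cal, hr), (17, Cal, hr, Wes, bio), (17, Cal, hr, Yan, hr), (17, Wes, bio, Cal, hr), (17, Wes, bio, Wes, bio), (17, Wes, bio, Yan, hr), (17, Yan, hr, Cal, hr), (17, Yan, hr, Wes, bio), (17, Yan, hr, Yan, hr), (20, Hal, k2, Hal, k2), (20, Hal, k2, Pat, fin), (20, Hal, k2, Pat, x3), (20, Pat, fin, Hal, k2), (20, Pat, fin, Pat, fin), (20, Pat, fin, Pat, x3), (20, Pat, x3, Hal, k2), (20, Pat, x3, Pat, fin), (20, Pat, x3, Pat, x3)}
Selection cname != cname2: {(17, Cal, hr, Wes, bio), (17, Cal, hr, Yan, hr), (17, Wes, bio, Cal, hr), (17, Wes, bio, Yan, hr), (17, Yan, hr, Cal, hr), (17, Yan, hr, Wes, bio), (20, Hal, k2, Pat, fin), (20, Hal, k2, Pat, x3), (20, Pat, fin, Hal, k2), (20, Pat, x3, Hal, k2)}
π[cname, cname2]: project onto (cname, cname2) (2 duplicate(s) eliminated) → {(Cal, Wes), (Cal, Yan), (Hal, Pat), (Pat, Hal), (Wes, Cal), (Wes, Yan), (Yan, Cal), (Yan, Wes)}

{(Cal, Wes), (Cal, Yan), (Hal, Pat), (Pat, Hal), (Wes, Cal), (Wes, Yan), (Yan, Cal), (Yan, Wes)}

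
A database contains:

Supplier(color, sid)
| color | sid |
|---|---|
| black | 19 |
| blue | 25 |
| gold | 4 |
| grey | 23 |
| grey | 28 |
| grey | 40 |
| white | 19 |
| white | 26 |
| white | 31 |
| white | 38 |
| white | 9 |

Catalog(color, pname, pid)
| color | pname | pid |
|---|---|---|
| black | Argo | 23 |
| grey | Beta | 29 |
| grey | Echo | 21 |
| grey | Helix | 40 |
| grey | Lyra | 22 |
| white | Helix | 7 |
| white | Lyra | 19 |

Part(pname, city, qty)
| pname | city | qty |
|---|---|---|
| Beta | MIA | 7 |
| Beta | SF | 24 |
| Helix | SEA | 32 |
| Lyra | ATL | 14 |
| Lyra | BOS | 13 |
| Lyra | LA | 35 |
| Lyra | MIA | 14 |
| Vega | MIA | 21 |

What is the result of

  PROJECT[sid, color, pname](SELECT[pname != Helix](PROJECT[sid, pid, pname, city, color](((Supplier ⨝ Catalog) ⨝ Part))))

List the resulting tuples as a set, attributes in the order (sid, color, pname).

{(19, white, Lyra), (23, grey, Beta), (23, grey, Lyra), (26, white, Lyra), (28, grey, Beta), (28, grey, Lyra), (31, white, Lyra), (38, white, Lyra), (40, grey, Beta), (40, grey, Lyra), (9, white, Lyra)}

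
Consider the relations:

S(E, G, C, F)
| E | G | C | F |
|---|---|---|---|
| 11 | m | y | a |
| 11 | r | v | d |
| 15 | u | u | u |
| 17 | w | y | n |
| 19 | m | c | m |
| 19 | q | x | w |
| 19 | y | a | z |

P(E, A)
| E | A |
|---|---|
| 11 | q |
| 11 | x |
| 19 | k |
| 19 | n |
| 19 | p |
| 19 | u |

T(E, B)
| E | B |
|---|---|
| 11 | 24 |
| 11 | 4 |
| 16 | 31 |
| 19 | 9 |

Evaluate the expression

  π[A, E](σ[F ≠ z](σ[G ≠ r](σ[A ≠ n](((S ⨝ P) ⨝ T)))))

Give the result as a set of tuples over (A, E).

Natural join on E: {(11, m, y, a, q), (11, m, y, a, x), (11, r, v, d, q), (11, r, v, d, x), (19, m, c, m, k), (19, m, c, m, n), (19, m, c, m, p), (19, m, c, m, u), (19, q, x, w, k), (19, q, x, w, n), (19, q, x, w, p), (19, q, x, w, u), (19, y, a, z, k), (19, y, a, z, n), (19, y, a, z, p), (19, y, a, z, u)}
Natural join on E: {(11, m, y, a, q, 24), (11, m, y, a, q, 4), (11, m, y, a, x, 24), (11, m, y, a, x, 4), (11, r, v, d, q, 24), (11, r, v, d, q, 4), (11, r, v, d, x, 24), (11, r, v, d, x, 4), (19, m, c, m, k, 9), (19, m, c, m, n, 9), (19, m, c, m, p, 9), (19, m, c, m, u, 9), (19, q, x, w, k, 9), (19, q, x, w, n, 9), (19, q, x, w, p, 9), (19, q, x, w, u, 9), (19, y, a, z, k, 9), (19, y, a, z, n, 9), (19, y, a, z, p, 9), (19, y, a, z, u, 9)}
Filtering on A ≠ n leaves {(11, m, y, a, q, 24), (11, m, y, a, q, 4), (11, m, y, a, x, 24), (11, m, y, a, x, 4), (11, r, v, d, q, 24), (11, r, v, d, q, 4), (11, r, v, d, x, 24), (11, r, v, d, x, 4), (19, m, c, m, k, 9), (19, m, c, m, p, 9), (19, m, c, m, u, 9), (19, q, x, w, k, 9), (19, q, x, w, p, 9), (19, q, x, w, u, 9), (19, y, a, z, k, 9), (19, y, a, z, p, 9), (19, y, a, z, u, 9)}.
Filtering on G ≠ r leaves {(11, m, y, a, q, 24), (11, m, y, a, q, 4), (11, m, y, a, x, 24), (11, m, y, a, x, 4), (19, m, c, m, k, 9), (19, m, c, m, p, 9), (19, m, c, m, u, 9), (19, q, x, w, k, 9), (19, q, x, w, p, 9), (19, q, x, w, u, 9), (19, y, a, z, k, 9), (19, y, a, z, p, 9), (19, y, a, z, u, 9)}.
Filtering on F ≠ z leaves {(11, m, y, a, q, 24), (11, m, y, a, q, 4), (11, m, y, a, x, 24), (11, m, y, a, x, 4), (19, m, c, m, k, 9), (19, m, c, m, p, 9), (19, m, c, m, u, 9), (19, q, x, w, k, 9), (19, q, x, w, p, 9), (19, q, x, w, u, 9)}.
π[A, E]: project onto (A, E) (5 duplicate(s) eliminated) → {(k, 19), (p, 19), (q, 11), (u, 19), (x, 11)}

{(k, 19), (p, 19), (q, 11), (u, 19), (x, 11)}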